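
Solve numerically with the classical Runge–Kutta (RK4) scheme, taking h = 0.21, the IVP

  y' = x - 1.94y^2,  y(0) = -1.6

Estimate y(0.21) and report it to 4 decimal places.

-4.3771

RK4: k1 = f(x_n, y_n); k2 = f(x_n + h/2, y_n + (h/2)·k1); k3 = f(x_n + h/2, y_n + (h/2)·k2); k4 = f(x_n + h, y_n + h·k3); y_{n+1} = y_n + (h/6)·(k1 + 2k2 + 2k3 + k4).
x=0.000000, y=-1.600000:
  k1 = f(0.000000, -1.600000) = -4.966400
  k2 = f(0.105000, -2.121472) = -8.626248
  k3 = f(0.105000, -2.505756) = -12.075898
  k4 = f(0.210000, -4.135939) = -32.975617
  y ← -1.600000 + (0.21/6)·(k1 + 2k2 + 2k3 + k4) = -4.377121
y(0.21) ≈ -4.3771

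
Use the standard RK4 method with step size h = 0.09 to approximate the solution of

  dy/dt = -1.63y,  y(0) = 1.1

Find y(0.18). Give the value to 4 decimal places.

0.8203

RK4: k1 = f(t_n, y_n); k2 = f(t_n + h/2, y_n + (h/2)·k1); k3 = f(t_n + h/2, y_n + (h/2)·k2); k4 = f(t_n + h, y_n + h·k3); y_{n+1} = y_n + (h/6)·(k1 + 2k2 + 2k3 + k4).
t=0.000000, y=1.100000:
  k1 = f(0.000000, 1.100000) = -1.793000
  k2 = f(0.045000, 1.019315) = -1.661483
  k3 = f(0.045000, 1.025233) = -1.671130
  k4 = f(0.090000, 0.949598) = -1.547845
  y ← 1.100000 + (0.09/6)·(k1 + 2k2 + 2k3 + k4) = 0.949909
t=0.090000, y=0.949909:
  k1 = f(0.090000, 0.949909) = -1.548352
  k2 = f(0.135000, 0.880233) = -1.434780
  k3 = f(0.135000, 0.885344) = -1.443110
  k4 = f(0.180000, 0.820029) = -1.336647
  y ← 0.949909 + (0.09/6)·(k1 + 2k2 + 2k3 + k4) = 0.820297
y(0.18) ≈ 0.8203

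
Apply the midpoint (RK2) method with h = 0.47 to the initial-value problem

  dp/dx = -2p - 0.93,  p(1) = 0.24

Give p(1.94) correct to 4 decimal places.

-0.2875

Midpoint: k1 = f(x_n, p_n); k2 = f(x_n + h/2, p_n + (h/2)·k1); p_{n+1} = p_n + h·k2.
x=1.000000, p=0.240000:
  k1 = f(1.000000, 0.240000) = -1.410000
  k2 = f(1.235000, -0.091350) = -0.747300
  p ← 0.240000 + 0.47·(-0.747300) = -0.111231
x=1.470000, p=-0.111231:
  k1 = f(1.470000, -0.111231) = -0.707538
  k2 = f(1.705000, -0.277502) = -0.374995
  p ← -0.111231 + 0.47·(-0.374995) = -0.287479
p(1.94) ≈ -0.2875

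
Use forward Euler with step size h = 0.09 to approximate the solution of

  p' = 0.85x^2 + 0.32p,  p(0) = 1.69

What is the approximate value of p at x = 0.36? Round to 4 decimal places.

1.9020

Euler: p_{n+1} = p_n + h·f(x_n, p_n).
x=0.000000, p=1.690000: f=0.540800 → p ← 1.690000 + 0.09·0.540800 = 1.738672
x=0.090000, p=1.738672: f=0.563260 → p ← 1.738672 + 0.09·0.563260 = 1.789365
x=0.180000, p=1.789365: f=0.600137 → p ← 1.789365 + 0.09·0.600137 = 1.843378
x=0.270000, p=1.843378: f=0.651846 → p ← 1.843378 + 0.09·0.651846 = 1.902044
p(0.36) ≈ 1.9020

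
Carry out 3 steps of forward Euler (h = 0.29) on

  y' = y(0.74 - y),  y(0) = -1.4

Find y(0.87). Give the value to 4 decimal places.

Euler: y_{n+1} = y_n + h·f(x_n, y_n).
x=0.000000, y=-1.400000: f=-2.996000 → y ← -1.400000 + 0.29·(-2.996000) = -2.268840
x=0.290000, y=-2.268840: f=-6.826577 → y ← -2.268840 + 0.29·(-6.826577) = -4.248547
x=0.580000, y=-4.248547: f=-21.194078 → y ← -4.248547 + 0.29·(-21.194078) = -10.394830
y(0.87) ≈ -10.3948

-10.3948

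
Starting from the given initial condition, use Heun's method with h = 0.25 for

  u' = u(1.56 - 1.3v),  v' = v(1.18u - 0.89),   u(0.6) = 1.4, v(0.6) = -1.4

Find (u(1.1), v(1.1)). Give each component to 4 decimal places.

9.7168, -5.5870

Heun on (u,v): k1 = f(x_n, state_n); k2 = f(x_n + h, state_n + h·k1); state_{n+1} = state_n + (h/2)·(k1 + k2).
0.600000: (1.400000, -1.400000)
  k1 = (4.732000, -1.066800)
  predictor → (2.583000, -1.666700)
  k2 = (9.626092, -3.596639)
  → (3.194761, -1.982930)
0.850000: (3.194761, -1.982930)
  k1 = (13.219312, -5.710478)
  predictor → (6.499590, -3.410549)
  k2 = (38.956682, -23.121873)
  → (9.716761, -5.586974)
(u(1.1), v(1.1)) ≈ (9.7168, -5.5870)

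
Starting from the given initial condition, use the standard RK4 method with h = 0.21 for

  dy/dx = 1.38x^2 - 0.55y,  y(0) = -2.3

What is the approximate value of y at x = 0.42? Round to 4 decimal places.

-1.7934

RK4: k1 = f(x_n, y_n); k2 = f(x_n + h/2, y_n + (h/2)·k1); k3 = f(x_n + h/2, y_n + (h/2)·k2); k4 = f(x_n + h, y_n + h·k3); y_{n+1} = y_n + (h/6)·(k1 + 2k2 + 2k3 + k4).
x=0.000000, y=-2.300000:
  k1 = f(0.000000, -2.300000) = 1.265000
  k2 = f(0.105000, -2.167175) = 1.207161
  k3 = f(0.105000, -2.173248) = 1.210501
  k4 = f(0.210000, -2.045795) = 1.186045
  y ← -2.300000 + (0.21/6)·(k1 + 2k2 + 2k3 + k4) = -2.044977
x=0.210000, y=-2.044977:
  k1 = f(0.210000, -2.044977) = 1.185595
  k2 = f(0.315000, -1.920490) = 1.193200
  k3 = f(0.315000, -1.919691) = 1.192761
  k4 = f(0.420000, -1.794497) = 1.230406
  y ← -2.044977 + (0.21/6)·(k1 + 2k2 + 2k3 + k4) = -1.793400
y(0.42) ≈ -1.7934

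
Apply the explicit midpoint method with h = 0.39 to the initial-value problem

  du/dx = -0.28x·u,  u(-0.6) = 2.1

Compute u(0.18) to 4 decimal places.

2.1996

Midpoint: k1 = f(x_n, u_n); k2 = f(x_n + h/2, u_n + (h/2)·k1); u_{n+1} = u_n + h·k2.
x=-0.600000, u=2.100000:
  k1 = f(-0.600000, 2.100000) = 0.352800
  k2 = f(-0.405000, 2.168796) = 0.245941
  u ← 2.100000 + 0.39·0.245941 = 2.195917
x=-0.210000, u=2.195917:
  k1 = f(-0.210000, 2.195917) = 0.129120
  k2 = f(-0.015000, 2.221096) = 0.009329
  u ← 2.195917 + 0.39·0.009329 = 2.199555
u(0.18) ≈ 2.1996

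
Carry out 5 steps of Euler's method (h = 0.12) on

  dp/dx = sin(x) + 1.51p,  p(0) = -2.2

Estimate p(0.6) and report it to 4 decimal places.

-4.8899

Euler: p_{n+1} = p_n + h·f(x_n, p_n).
x=0.000000, p=-2.200000: f=-3.322000 → p ← -2.200000 + 0.12·(-3.322000) = -2.598640
x=0.120000, p=-2.598640: f=-3.804234 → p ← -2.598640 + 0.12·(-3.804234) = -3.055148
x=0.240000, p=-3.055148: f=-4.375571 → p ← -3.055148 + 0.12·(-4.375571) = -3.580217
x=0.360000, p=-3.580217: f=-5.053853 → p ← -3.580217 + 0.12·(-5.053853) = -4.186679
x=0.480000, p=-4.186679: f=-5.860106 → p ← -4.186679 + 0.12·(-5.860106) = -4.889892
p(0.6) ≈ -4.8899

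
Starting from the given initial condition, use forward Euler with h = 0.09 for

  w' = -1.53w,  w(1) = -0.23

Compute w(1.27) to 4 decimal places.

-0.1475

Euler: w_{n+1} = w_n + h·f(t_n, w_n).
t=1.000000, w=-0.230000: f=0.351900 → w ← -0.230000 + 0.09·0.351900 = -0.198329
t=1.090000, w=-0.198329: f=0.303443 → w ← -0.198329 + 0.09·0.303443 = -0.171019
t=1.180000, w=-0.171019: f=0.261659 → w ← -0.171019 + 0.09·0.261659 = -0.147470
w(1.27) ≈ -0.1475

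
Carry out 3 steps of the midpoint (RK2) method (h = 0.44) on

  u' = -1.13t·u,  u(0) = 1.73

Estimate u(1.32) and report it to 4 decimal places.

0.6245

Midpoint: k1 = f(t_n, u_n); k2 = f(t_n + h/2, u_n + (h/2)·k1); u_{n+1} = u_n + h·k2.
t=0.000000, u=1.730000:
  k1 = f(0.000000, 1.730000) = 0.000000
  k2 = f(0.220000, 1.730000) = -0.430078
  u ← 1.730000 + 0.44·(-0.430078) = 1.540766
t=0.440000, u=1.540766:
  k1 = f(0.440000, 1.540766) = -0.766069
  k2 = f(0.660000, 1.372231) = -1.023410
  u ← 1.540766 + 0.44·(-1.023410) = 1.090465
t=0.880000, u=1.090465:
  k1 = f(0.880000, 1.090465) = -1.084359
  k2 = f(1.100000, 0.851907) = -1.058920
  u ← 1.090465 + 0.44·(-1.058920) = 0.624541
u(1.32) ≈ 0.6245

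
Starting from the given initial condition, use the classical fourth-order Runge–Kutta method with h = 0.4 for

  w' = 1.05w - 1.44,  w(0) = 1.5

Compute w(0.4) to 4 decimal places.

1.5671

RK4: k1 = f(x_n, w_n); k2 = f(x_n + h/2, w_n + (h/2)·k1); k3 = f(x_n + h/2, w_n + (h/2)·k2); k4 = f(x_n + h, w_n + h·k3); w_{n+1} = w_n + (h/6)·(k1 + 2k2 + 2k3 + k4).
x=0.000000, w=1.500000:
  k1 = f(0.000000, 1.500000) = 0.135000
  k2 = f(0.200000, 1.527000) = 0.163350
  k3 = f(0.200000, 1.532670) = 0.169304
  k4 = f(0.400000, 1.567721) = 0.206107
  w ← 1.500000 + (0.4/6)·(k1 + 2k2 + 2k3 + k4) = 1.567094
w(0.4) ≈ 1.5671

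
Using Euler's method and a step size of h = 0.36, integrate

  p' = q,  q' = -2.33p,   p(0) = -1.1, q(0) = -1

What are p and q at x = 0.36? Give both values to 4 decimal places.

-1.4600, -0.0773

Euler on (p,q): p_{n+1} = p_n + h·p', q_{n+1} = q_n + h·q'.
0.000000: (-1.100000, -1.000000); f=(-1.000000, 2.563000) → (-1.460000, -0.077320)
(p(0.36), q(0.36)) ≈ (-1.4600, -0.0773)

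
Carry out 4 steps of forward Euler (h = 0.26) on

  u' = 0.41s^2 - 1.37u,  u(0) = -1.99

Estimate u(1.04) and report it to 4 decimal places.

Euler: u_{n+1} = u_n + h·f(s_n, u_n).
s=0.000000, u=-1.990000: f=2.726300 → u ← -1.990000 + 0.26·2.726300 = -1.281162
s=0.260000, u=-1.281162: f=1.782908 → u ← -1.281162 + 0.26·1.782908 = -0.817606
s=0.520000, u=-0.817606: f=1.230984 → u ← -0.817606 + 0.26·1.230984 = -0.497550
s=0.780000, u=-0.497550: f=0.931088 → u ← -0.497550 + 0.26·0.931088 = -0.255467
u(1.04) ≈ -0.2555

-0.2555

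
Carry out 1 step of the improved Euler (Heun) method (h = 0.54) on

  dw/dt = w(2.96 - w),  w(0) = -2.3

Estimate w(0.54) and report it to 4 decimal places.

Heun: k1 = f(t_n, w_n); k2 = f(t_n + h, w_n + h·k1); w_{n+1} = w_n + (h/2)·(k1 + k2).
t=0.000000, w=-2.300000:
  k1 = f(0.000000, -2.300000) = -12.098000
  k2 = f(0.540000, -8.832920) = -104.165919
  w ← -2.300000 + (0.54/2)·(-12.098000 + (-104.165919)) = -33.691258
w(0.54) ≈ -33.6913

-33.6913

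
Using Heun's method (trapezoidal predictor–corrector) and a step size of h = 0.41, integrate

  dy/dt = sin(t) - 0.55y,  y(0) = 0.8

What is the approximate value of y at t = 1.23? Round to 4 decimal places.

Heun: k1 = f(t_n, y_n); k2 = f(t_n + h, y_n + h·k1); y_{n+1} = y_n + (h/2)·(k1 + k2).
t=0.000000, y=0.800000:
  k1 = f(0.000000, 0.800000) = -0.440000
  k2 = f(0.410000, 0.619600) = 0.057829
  y ← 0.800000 + (0.41/2)·(-0.440000 + 0.057829) = 0.721655
t=0.410000, y=0.721655:
  k1 = f(0.410000, 0.721655) = 0.001699
  k2 = f(0.820000, 0.722352) = 0.333852
  y ← 0.721655 + (0.41/2)·(0.001699 + 0.333852) = 0.790443
t=0.820000, y=0.790443:
  k1 = f(0.820000, 0.790443) = 0.296402
  k2 = f(1.230000, 0.911968) = 0.440906
  y ← 0.790443 + (0.41/2)·(0.296402 + 0.440906) = 0.941591
y(1.23) ≈ 0.9416

0.9416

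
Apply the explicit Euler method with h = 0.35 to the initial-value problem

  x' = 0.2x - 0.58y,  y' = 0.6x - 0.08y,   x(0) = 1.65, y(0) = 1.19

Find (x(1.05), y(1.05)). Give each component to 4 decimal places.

Euler on (x,y): x_{n+1} = x_n + h·x', y_{n+1} = y_n + h·y'.
0.000000: (1.650000, 1.190000); f=(-0.360200, 0.894800) → (1.523930, 1.503180)
0.350000: (1.523930, 1.503180); f=(-0.567058, 0.794104) → (1.325460, 1.781116)
0.700000: (1.325460, 1.781116); f=(-0.767956, 0.652786) → (1.056675, 2.009592)
(x(1.05), y(1.05)) ≈ (1.0567, 2.0096)

1.0567, 2.0096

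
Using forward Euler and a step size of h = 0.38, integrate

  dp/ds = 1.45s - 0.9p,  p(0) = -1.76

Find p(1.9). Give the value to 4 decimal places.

Euler: p_{n+1} = p_n + h·f(s_n, p_n).
s=0.000000, p=-1.760000: f=1.584000 → p ← -1.760000 + 0.38·1.584000 = -1.158080
s=0.380000, p=-1.158080: f=1.593272 → p ← -1.158080 + 0.38·1.593272 = -0.552637
s=0.760000, p=-0.552637: f=1.599373 → p ← -0.552637 + 0.38·1.599373 = 0.055125
s=1.140000, p=0.055125: f=1.603387 → p ← 0.055125 + 0.38·1.603387 = 0.664412
s=1.520000, p=0.664412: f=1.606029 → p ← 0.664412 + 0.38·1.606029 = 1.274703
p(1.9) ≈ 1.2747

1.2747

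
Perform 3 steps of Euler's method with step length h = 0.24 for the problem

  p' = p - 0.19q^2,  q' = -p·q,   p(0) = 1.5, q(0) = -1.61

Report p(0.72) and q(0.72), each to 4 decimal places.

2.6018, -0.2958

Euler on (p,q): p_{n+1} = p_n + h·p', q_{n+1} = q_n + h·q'.
0.000000: (1.500000, -1.610000); f=(1.007501, 2.415000) → (1.741800, -1.030400)
0.240000: (1.741800, -1.030400); f=(1.540073, 1.794751) → (2.111418, -0.599660)
0.480000: (2.111418, -0.599660); f=(2.043095, 1.266132) → (2.601761, -0.295788)
(p(0.72), q(0.72)) ≈ (2.6018, -0.2958)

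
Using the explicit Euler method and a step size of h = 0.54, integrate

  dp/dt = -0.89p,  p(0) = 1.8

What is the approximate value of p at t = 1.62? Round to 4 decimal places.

0.2522

Euler: p_{n+1} = p_n + h·f(t_n, p_n).
t=0.000000, p=1.800000: f=-1.602000 → p ← 1.800000 + 0.54·(-1.602000) = 0.934920
t=0.540000, p=0.934920: f=-0.832079 → p ← 0.934920 + 0.54·(-0.832079) = 0.485597
t=1.080000, p=0.485597: f=-0.432182 → p ← 0.485597 + 0.54·(-0.432182) = 0.252219
p(1.62) ≈ 0.2522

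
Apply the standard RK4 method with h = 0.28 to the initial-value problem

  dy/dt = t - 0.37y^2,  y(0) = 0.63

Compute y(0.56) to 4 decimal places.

RK4: k1 = f(t_n, y_n); k2 = f(t_n + h/2, y_n + (h/2)·k1); k3 = f(t_n + h/2, y_n + (h/2)·k2); k4 = f(t_n + h, y_n + h·k3); y_{n+1} = y_n + (h/6)·(k1 + 2k2 + 2k3 + k4).
t=0.000000, y=0.630000:
  k1 = f(0.000000, 0.630000) = -0.146853
  k2 = f(0.140000, 0.609441) = 0.002575
  k3 = f(0.140000, 0.630361) = -0.007021
  k4 = f(0.280000, 0.628034) = 0.134062
  y ← 0.630000 + (0.28/6)·(k1 + 2k2 + 2k3 + k4) = 0.628988
t=0.280000, y=0.628988:
  k1 = f(0.280000, 0.628988) = 0.133618
  k2 = f(0.420000, 0.647695) = 0.264782
  k3 = f(0.420000, 0.666058) = 0.255856
  k4 = f(0.560000, 0.700628) = 0.378375
  y ← 0.628988 + (0.28/6)·(k1 + 2k2 + 2k3 + k4) = 0.701474
y(0.56) ≈ 0.7015

0.7015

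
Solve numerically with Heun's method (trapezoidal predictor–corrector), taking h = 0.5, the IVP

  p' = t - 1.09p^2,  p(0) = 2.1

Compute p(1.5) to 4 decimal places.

1.0870

Heun: k1 = f(t_n, p_n); k2 = f(t_n + h, p_n + h·k1); p_{n+1} = p_n + (h/2)·(k1 + k2).
t=0.000000, p=2.100000:
  k1 = f(0.000000, 2.100000) = -4.806900
  k2 = f(0.500000, -0.303450) = 0.399631
  p ← 2.100000 + (0.5/2)·(-4.806900 + 0.399631) = 0.998183
t=0.500000, p=0.998183:
  k1 = f(0.500000, 0.998183) = -0.586042
  k2 = f(1.000000, 0.705162) = 0.457994
  p ← 0.998183 + (0.5/2)·(-0.586042 + 0.457994) = 0.966171
t=1.000000, p=0.966171:
  k1 = f(1.000000, 0.966171) = -0.017500
  k2 = f(1.500000, 0.957421) = 0.500846
  p ← 0.966171 + (0.5/2)·(-0.017500 + 0.500846) = 1.087007
p(1.5) ≈ 1.0870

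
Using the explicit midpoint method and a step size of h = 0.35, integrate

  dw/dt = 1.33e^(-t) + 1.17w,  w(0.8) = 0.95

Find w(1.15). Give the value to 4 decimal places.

1.6371

Midpoint: k1 = f(t_n, w_n); k2 = f(t_n + h/2, w_n + (h/2)·k1); w_{n+1} = w_n + h·k2.
t=0.800000, w=0.950000:
  k1 = f(0.800000, 0.950000) = 1.709108
  k2 = f(0.975000, 1.249094) = 1.963106
  w ← 0.950000 + 0.35·1.963106 = 1.637087
w(1.15) ≈ 1.6371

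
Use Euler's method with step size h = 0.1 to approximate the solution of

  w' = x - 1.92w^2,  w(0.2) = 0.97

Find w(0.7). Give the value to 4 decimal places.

Euler: w_{n+1} = w_n + h·f(x_n, w_n).
x=0.200000, w=0.970000: f=-1.606528 → w ← 0.970000 + 0.1·(-1.606528) = 0.809347
x=0.300000, w=0.809347: f=-0.957682 → w ← 0.809347 + 0.1·(-0.957682) = 0.713579
x=0.400000, w=0.713579: f=-0.577654 → w ← 0.713579 + 0.1·(-0.577654) = 0.655814
x=0.500000, w=0.655814: f=-0.325775 → w ← 0.655814 + 0.1·(-0.325775) = 0.623236
x=0.600000, w=0.623236: f=-0.145772 → w ← 0.623236 + 0.1·(-0.145772) = 0.608659
w(0.7) ≈ 0.6087

0.6087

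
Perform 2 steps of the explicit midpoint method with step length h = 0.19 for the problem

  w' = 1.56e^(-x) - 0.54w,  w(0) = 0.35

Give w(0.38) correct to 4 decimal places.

0.7251

Midpoint: k1 = f(x_n, w_n); k2 = f(x_n + h/2, w_n + (h/2)·k1); w_{n+1} = w_n + h·k2.
x=0.000000, w=0.350000:
  k1 = f(0.000000, 0.350000) = 1.371000
  k2 = f(0.095000, 0.480245) = 1.159289
  w ← 0.350000 + 0.19·1.159289 = 0.570265
x=0.190000, w=0.570265:
  k1 = f(0.190000, 0.570265) = 0.982113
  k2 = f(0.285000, 0.663566) = 0.814817
  w ← 0.570265 + 0.19·0.814817 = 0.725080
w(0.38) ≈ 0.7251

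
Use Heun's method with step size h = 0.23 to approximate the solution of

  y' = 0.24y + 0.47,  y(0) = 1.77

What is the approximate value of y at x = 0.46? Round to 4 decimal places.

Heun: k1 = f(x_n, y_n); k2 = f(x_n + h, y_n + h·k1); y_{n+1} = y_n + (h/2)·(k1 + k2).
x=0.000000, y=1.770000:
  k1 = f(0.000000, 1.770000) = 0.894800
  k2 = f(0.230000, 1.975804) = 0.944193
  y ← 1.770000 + (0.23/2)·(0.894800 + 0.944193) = 1.981484
x=0.230000, y=1.981484:
  k1 = f(0.230000, 1.981484) = 0.945556
  k2 = f(0.460000, 2.198962) = 0.997751
  y ← 1.981484 + (0.23/2)·(0.945556 + 0.997751) = 2.204965
y(0.46) ≈ 2.2050

2.2050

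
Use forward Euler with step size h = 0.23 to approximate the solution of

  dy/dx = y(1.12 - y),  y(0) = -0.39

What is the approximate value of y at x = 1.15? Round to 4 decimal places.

-2.4861

Euler: y_{n+1} = y_n + h·f(x_n, y_n).
x=0.000000, y=-0.390000: f=-0.588900 → y ← -0.390000 + 0.23·(-0.588900) = -0.525447
x=0.230000, y=-0.525447: f=-0.864595 → y ← -0.525447 + 0.23·(-0.864595) = -0.724304
x=0.460000, y=-0.724304: f=-1.335836 → y ← -0.724304 + 0.23·(-1.335836) = -1.031546
x=0.690000, y=-1.031546: f=-2.219420 → y ← -1.031546 + 0.23·(-2.219420) = -1.542013
x=0.920000, y=-1.542013: f=-4.104858 → y ← -1.542013 + 0.23·(-4.104858) = -2.486130
y(1.15) ≈ -2.4861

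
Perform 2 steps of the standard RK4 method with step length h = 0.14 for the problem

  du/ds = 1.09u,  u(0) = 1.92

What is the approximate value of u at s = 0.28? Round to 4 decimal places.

RK4: k1 = f(s_n, u_n); k2 = f(s_n + h/2, u_n + (h/2)·k1); k3 = f(s_n + h/2, u_n + (h/2)·k2); k4 = f(s_n + h, u_n + h·k3); u_{n+1} = u_n + (h/6)·(k1 + 2k2 + 2k3 + k4).
s=0.000000, u=1.920000:
  k1 = f(0.000000, 1.920000) = 2.092800
  k2 = f(0.070000, 2.066496) = 2.252481
  k3 = f(0.070000, 2.077674) = 2.264664
  k4 = f(0.140000, 2.237053) = 2.438388
  u ← 1.920000 + (0.14/6)·(k1 + 2k2 + 2k3 + k4) = 2.236528
s=0.140000, u=2.236528:
  k1 = f(0.140000, 2.236528) = 2.437815
  k2 = f(0.210000, 2.407175) = 2.623821
  k3 = f(0.210000, 2.420195) = 2.638013
  k4 = f(0.280000, 2.605850) = 2.840376
  u ← 2.236528 + (0.14/6)·(k1 + 2k2 + 2k3 + k4) = 2.605238
u(0.28) ≈ 2.6052

2.6052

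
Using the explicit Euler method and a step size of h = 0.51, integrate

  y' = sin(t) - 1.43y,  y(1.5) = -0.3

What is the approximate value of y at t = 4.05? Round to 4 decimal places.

-0.1493

Euler: y_{n+1} = y_n + h·f(t_n, y_n).
t=1.500000, y=-0.300000: f=1.426495 → y ← -0.300000 + 0.51·1.426495 = 0.427512
t=2.010000, y=0.427512: f=0.293748 → y ← 0.427512 + 0.51·0.293748 = 0.577324
t=2.520000, y=0.577324: f=-0.243242 → y ← 0.577324 + 0.51·(-0.243242) = 0.453270
t=3.030000, y=0.453270: f=-0.536815 → y ← 0.453270 + 0.51·(-0.536815) = 0.179494
t=3.540000, y=0.179494: f=-0.644628 → y ← 0.179494 + 0.51·(-0.644628) = -0.149266
y(4.05) ≈ -0.1493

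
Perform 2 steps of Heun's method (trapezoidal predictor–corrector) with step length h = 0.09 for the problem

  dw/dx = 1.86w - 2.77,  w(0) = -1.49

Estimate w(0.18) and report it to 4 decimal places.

Heun: k1 = f(x_n, w_n); k2 = f(x_n + h, w_n + h·k1); w_{n+1} = w_n + (h/2)·(k1 + k2).
x=0.000000, w=-1.490000:
  k1 = f(0.000000, -1.490000) = -5.541400
  k2 = f(0.090000, -1.988726) = -6.469030
  w ← -1.490000 + (0.09/2)·(-5.541400 + (-6.469030)) = -2.030469
x=0.090000, w=-2.030469:
  k1 = f(0.090000, -2.030469) = -6.546673
  k2 = f(0.180000, -2.619670) = -7.642586
  w ← -2.030469 + (0.09/2)·(-6.546673 + (-7.642586)) = -2.668986
w(0.18) ≈ -2.6690

-2.6690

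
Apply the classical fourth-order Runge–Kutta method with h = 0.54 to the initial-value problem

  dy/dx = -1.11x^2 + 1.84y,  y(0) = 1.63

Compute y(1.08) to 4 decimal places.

10.9801

RK4: k1 = f(x_n, y_n); k2 = f(x_n + h/2, y_n + (h/2)·k1); k3 = f(x_n + h/2, y_n + (h/2)·k2); k4 = f(x_n + h, y_n + h·k3); y_{n+1} = y_n + (h/6)·(k1 + 2k2 + 2k3 + k4).
x=0.000000, y=1.630000:
  k1 = f(0.000000, 1.630000) = 2.999200
  k2 = f(0.270000, 2.439784) = 4.408284
  k3 = f(0.270000, 2.820237) = 5.108316
  k4 = f(0.540000, 4.388491) = 7.751147
  y ← 1.630000 + (0.54/6)·(k1 + 2k2 + 2k3 + k4) = 4.310519
x=0.540000, y=4.310519:
  k1 = f(0.540000, 4.310519) = 7.607679
  k2 = f(0.810000, 6.364593) = 10.982579
  k3 = f(0.810000, 7.275816) = 12.659230
  k4 = f(1.080000, 11.146503) = 19.214862
  y ← 4.310519 + (0.54/6)·(k1 + 2k2 + 2k3 + k4) = 10.980074
y(1.08) ≈ 10.9801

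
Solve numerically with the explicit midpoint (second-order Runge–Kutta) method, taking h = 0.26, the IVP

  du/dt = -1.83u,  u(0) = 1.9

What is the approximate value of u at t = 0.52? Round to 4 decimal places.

Midpoint: k1 = f(t_n, u_n); k2 = f(t_n + h/2, u_n + (h/2)·k1); u_{n+1} = u_n + h·k2.
t=0.000000, u=1.900000:
  k1 = f(0.000000, 1.900000) = -3.477000
  k2 = f(0.130000, 1.447990) = -2.649822
  u ← 1.900000 + 0.26·(-2.649822) = 1.211046
t=0.260000, u=1.211046:
  k1 = f(0.260000, 1.211046) = -2.216215
  k2 = f(0.390000, 0.922938) = -1.688977
  u ← 1.211046 + 0.26·(-1.688977) = 0.771912
u(0.52) ≈ 0.7719

0.7719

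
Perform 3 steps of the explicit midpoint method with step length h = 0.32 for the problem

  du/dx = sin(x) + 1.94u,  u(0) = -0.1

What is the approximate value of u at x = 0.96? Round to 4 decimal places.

Midpoint: k1 = f(x_n, u_n); k2 = f(x_n + h/2, u_n + (h/2)·k1); u_{n+1} = u_n + h·k2.
x=0.000000, u=-0.100000:
  k1 = f(0.000000, -0.100000) = -0.194000
  k2 = f(0.160000, -0.131040) = -0.094899
  u ← -0.100000 + 0.32·(-0.094899) = -0.130368
x=0.320000, u=-0.130368:
  k1 = f(0.320000, -0.130368) = 0.061653
  k2 = f(0.480000, -0.120503) = 0.228003
  u ← -0.130368 + 0.32·0.228003 = -0.057407
x=0.640000, u=-0.057407:
  k1 = f(0.640000, -0.057407) = 0.485826
  k2 = f(0.800000, 0.020325) = 0.756787
  u ← -0.057407 + 0.32·0.756787 = 0.184765
u(0.96) ≈ 0.1848

0.1848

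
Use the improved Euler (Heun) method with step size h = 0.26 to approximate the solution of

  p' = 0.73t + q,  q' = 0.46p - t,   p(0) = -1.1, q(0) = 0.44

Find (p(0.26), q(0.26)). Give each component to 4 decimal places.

-0.9780, 0.2815

Heun on (p,q): k1 = f(t_n, state_n); k2 = f(t_n + h, state_n + h·k1); state_{n+1} = state_n + (h/2)·(k1 + k2).
0.000000: (-1.100000, 0.440000)
  k1 = (0.440000, -0.506000)
  predictor → (-0.985600, 0.308440)
  k2 = (0.498240, -0.713376)
  → (-0.978029, 0.281481)
(p(0.26), q(0.26)) ≈ (-0.9780, 0.2815)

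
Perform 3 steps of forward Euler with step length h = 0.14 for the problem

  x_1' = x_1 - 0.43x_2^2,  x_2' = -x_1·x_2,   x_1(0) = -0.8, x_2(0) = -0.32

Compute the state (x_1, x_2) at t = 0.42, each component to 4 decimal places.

-1.2116, -0.4609

Euler on (x_1,x_2): x_1_{n+1} = x_1_n + h·x_1', x_2_{n+1} = x_2_n + h·x_2'.
0.000000: (-0.800000, -0.320000); f=(-0.844032, -0.256000) → (-0.918164, -0.355840)
0.140000: (-0.918164, -0.355840); f=(-0.972612, -0.326720) → (-1.054330, -0.401581)
0.280000: (-1.054330, -0.401581); f=(-1.123675, -0.423399) → (-1.211645, -0.460857)
(x_1(0.42), x_2(0.42)) ≈ (-1.2116, -0.4609)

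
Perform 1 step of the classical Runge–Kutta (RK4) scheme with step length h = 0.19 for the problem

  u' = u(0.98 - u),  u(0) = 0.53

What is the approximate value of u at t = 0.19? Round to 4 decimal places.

RK4: k1 = f(t_n, u_n); k2 = f(t_n + h/2, u_n + (h/2)·k1); k3 = f(t_n + h/2, u_n + (h/2)·k2); k4 = f(t_n + h, u_n + h·k3); u_{n+1} = u_n + (h/6)·(k1 + 2k2 + 2k3 + k4).
t=0.000000, u=0.530000:
  k1 = f(0.000000, 0.530000) = 0.238500
  k2 = f(0.095000, 0.552658) = 0.236174
  k3 = f(0.095000, 0.552437) = 0.236202
  k4 = f(0.190000, 0.574878) = 0.232896
  u ← 0.530000 + (0.19/6)·(k1 + 2k2 + 2k3 + k4) = 0.574845
u(0.19) ≈ 0.5748

0.5748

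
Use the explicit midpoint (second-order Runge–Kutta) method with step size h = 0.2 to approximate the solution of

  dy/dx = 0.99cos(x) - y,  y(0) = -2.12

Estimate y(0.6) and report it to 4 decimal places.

Midpoint: k1 = f(x_n, y_n); k2 = f(x_n + h/2, y_n + (h/2)·k1); y_{n+1} = y_n + h·k2.
x=0.000000, y=-2.120000:
  k1 = f(0.000000, -2.120000) = 3.110000
  k2 = f(0.100000, -1.809000) = 2.794054
  y ← -2.120000 + 0.2·2.794054 = -1.561189
x=0.200000, y=-1.561189:
  k1 = f(0.200000, -1.561189) = 2.531455
  k2 = f(0.300000, -1.308044) = 2.253827
  y ← -1.561189 + 0.2·2.253827 = -1.110424
x=0.400000, y=-1.110424:
  k1 = f(0.400000, -1.110424) = 2.022274
  k2 = f(0.500000, -0.908196) = 1.777003
  y ← -1.110424 + 0.2·1.777003 = -0.755023
y(0.6) ≈ -0.7550

-0.7550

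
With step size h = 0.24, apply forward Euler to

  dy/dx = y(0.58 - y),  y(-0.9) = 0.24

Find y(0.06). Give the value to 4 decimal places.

0.3199

Euler: y_{n+1} = y_n + h·f(x_n, y_n).
x=-0.900000, y=0.240000: f=0.081600 → y ← 0.240000 + 0.24·0.081600 = 0.259584
x=-0.660000, y=0.259584: f=0.083175 → y ← 0.259584 + 0.24·0.083175 = 0.279546
x=-0.420000, y=0.279546: f=0.083991 → y ← 0.279546 + 0.24·0.083991 = 0.299704
x=-0.180000, y=0.299704: f=0.084006 → y ← 0.299704 + 0.24·0.084006 = 0.319865
y(0.06) ≈ 0.3199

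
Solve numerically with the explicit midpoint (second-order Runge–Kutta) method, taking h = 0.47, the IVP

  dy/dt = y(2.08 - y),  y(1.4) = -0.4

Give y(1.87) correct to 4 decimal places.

Midpoint: k1 = f(t_n, y_n); k2 = f(t_n + h/2, y_n + (h/2)·k1); y_{n+1} = y_n + h·k2.
t=1.400000, y=-0.400000:
  k1 = f(1.400000, -0.400000) = -0.992000
  k2 = f(1.635000, -0.633120) = -1.717731
  y ← -0.400000 + 0.47·(-1.717731) = -1.207333
y(1.87) ≈ -1.2073

-1.2073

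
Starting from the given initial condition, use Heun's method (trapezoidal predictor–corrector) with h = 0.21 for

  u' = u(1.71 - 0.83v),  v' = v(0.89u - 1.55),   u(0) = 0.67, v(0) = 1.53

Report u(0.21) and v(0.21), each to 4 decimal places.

Heun on (u,v): k1 = f(x_n, state_n); k2 = f(x_n + h, state_n + h·k1); state_{n+1} = state_n + (h/2)·(k1 + k2).
0.000000: (0.670000, 1.530000)
  k1 = (0.294867, -1.459161)
  predictor → (0.731922, 1.223576)
  k2 = (0.508270, -1.099493)
  → (0.754329, 1.261341)
(u(0.21), v(0.21)) ≈ (0.7543, 1.2613)

0.7543, 1.2613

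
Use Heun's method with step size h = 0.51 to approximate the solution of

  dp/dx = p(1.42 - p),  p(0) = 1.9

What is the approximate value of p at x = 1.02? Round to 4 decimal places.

Heun: k1 = f(x_n, p_n); k2 = f(x_n + h, p_n + h·k1); p_{n+1} = p_n + (h/2)·(k1 + k2).
x=0.000000, p=1.900000:
  k1 = f(0.000000, 1.900000) = -0.912000
  k2 = f(0.510000, 1.434880) = -0.021351
  p ← 1.900000 + (0.51/2)·(-0.912000 + (-0.021351)) = 1.661995
x=0.510000, p=1.661995:
  k1 = f(0.510000, 1.661995) = -0.402195
  k2 = f(1.020000, 1.456876) = -0.053724
  p ← 1.661995 + (0.51/2)·(-0.402195 + (-0.053724)) = 1.545736
p(1.02) ≈ 1.5457

1.5457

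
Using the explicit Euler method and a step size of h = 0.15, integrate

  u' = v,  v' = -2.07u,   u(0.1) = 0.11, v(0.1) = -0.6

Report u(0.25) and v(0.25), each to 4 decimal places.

0.0200, -0.6342

Euler on (u,v): u_{n+1} = u_n + h·u', v_{n+1} = v_n + h·v'.
0.100000: (0.110000, -0.600000); f=(-0.600000, -0.227700) → (0.020000, -0.634155)
(u(0.25), v(0.25)) ≈ (0.0200, -0.6342)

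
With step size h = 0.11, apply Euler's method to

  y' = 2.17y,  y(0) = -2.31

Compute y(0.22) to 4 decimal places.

-3.5444

Euler: y_{n+1} = y_n + h·f(x_n, y_n).
x=0.000000, y=-2.310000: f=-5.012700 → y ← -2.310000 + 0.11·(-5.012700) = -2.861397
x=0.110000, y=-2.861397: f=-6.209231 → y ← -2.861397 + 0.11·(-6.209231) = -3.544412
y(0.22) ≈ -3.5444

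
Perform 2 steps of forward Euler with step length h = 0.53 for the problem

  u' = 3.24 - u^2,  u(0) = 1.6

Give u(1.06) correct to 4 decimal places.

1.6407

Euler: u_{n+1} = u_n + h·f(x_n, u_n).
x=0.000000, u=1.600000: f=0.680000 → u ← 1.600000 + 0.53·0.680000 = 1.960400
x=0.530000, u=1.960400: f=-0.603168 → u ← 1.960400 + 0.53·(-0.603168) = 1.640721
u(1.06) ≈ 1.6407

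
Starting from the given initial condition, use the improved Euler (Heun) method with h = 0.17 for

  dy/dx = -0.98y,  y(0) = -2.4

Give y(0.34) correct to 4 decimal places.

Heun: k1 = f(x_n, y_n); k2 = f(x_n + h, y_n + h·k1); y_{n+1} = y_n + (h/2)·(k1 + k2).
x=0.000000, y=-2.400000:
  k1 = f(0.000000, -2.400000) = 2.352000
  k2 = f(0.170000, -2.000160) = 1.960157
  y ← -2.400000 + (0.17/2)·(2.352000 + 1.960157) = -2.033467
x=0.170000, y=-2.033467:
  k1 = f(0.170000, -2.033467) = 1.992797
  k2 = f(0.340000, -1.694691) = 1.660797
  y ← -2.033467 + (0.17/2)·(1.992797 + 1.660797) = -1.722911
y(0.34) ≈ -1.7229

-1.7229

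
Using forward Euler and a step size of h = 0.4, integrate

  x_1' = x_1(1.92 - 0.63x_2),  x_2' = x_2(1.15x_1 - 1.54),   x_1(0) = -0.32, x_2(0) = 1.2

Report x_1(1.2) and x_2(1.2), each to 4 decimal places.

-1.3970, 0.0009

Euler on (x_1,x_2): x_1_{n+1} = x_1_n + h·x_1', x_2_{n+1} = x_2_n + h·x_2'.
0.000000: (-0.320000, 1.200000); f=(-0.372480, -2.289600) → (-0.468992, 0.284160)
0.400000: (-0.468992, 0.284160); f=(-0.816505, -0.590865) → (-0.795594, 0.047814)
0.800000: (-0.795594, 0.047814); f=(-1.503575, -0.117380) → (-1.397024, 0.000862)
(x_1(1.2), x_2(1.2)) ≈ (-1.3970, 0.0009)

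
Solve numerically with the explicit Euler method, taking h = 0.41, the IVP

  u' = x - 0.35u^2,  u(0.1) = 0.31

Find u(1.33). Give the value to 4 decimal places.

Euler: u_{n+1} = u_n + h·f(x_n, u_n).
x=0.100000, u=0.310000: f=0.066365 → u ← 0.310000 + 0.41·0.066365 = 0.337210
x=0.510000, u=0.337210: f=0.470201 → u ← 0.337210 + 0.41·0.470201 = 0.529992
x=0.920000, u=0.529992: f=0.821688 → u ← 0.529992 + 0.41·0.821688 = 0.866884
u(1.33) ≈ 0.8669

0.8669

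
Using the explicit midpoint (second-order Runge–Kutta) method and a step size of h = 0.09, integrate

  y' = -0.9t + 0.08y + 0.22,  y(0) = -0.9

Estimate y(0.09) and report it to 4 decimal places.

-0.8903

Midpoint: k1 = f(t_n, y_n); k2 = f(t_n + h/2, y_n + (h/2)·k1); y_{n+1} = y_n + h·k2.
t=0.000000, y=-0.900000:
  k1 = f(0.000000, -0.900000) = 0.148000
  k2 = f(0.045000, -0.893340) = 0.108033
  y ← -0.900000 + 0.09·0.108033 = -0.890277
y(0.09) ≈ -0.8903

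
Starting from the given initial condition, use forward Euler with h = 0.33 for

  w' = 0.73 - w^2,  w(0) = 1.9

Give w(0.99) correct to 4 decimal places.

0.8707

Euler: w_{n+1} = w_n + h·f(t_n, w_n).
t=0.000000, w=1.900000: f=-2.880000 → w ← 1.900000 + 0.33·(-2.880000) = 0.949600
t=0.330000, w=0.949600: f=-0.171740 → w ← 0.949600 + 0.33·(-0.171740) = 0.892926
t=0.660000, w=0.892926: f=-0.067316 → w ← 0.892926 + 0.33·(-0.067316) = 0.870711
w(0.99) ≈ 0.8707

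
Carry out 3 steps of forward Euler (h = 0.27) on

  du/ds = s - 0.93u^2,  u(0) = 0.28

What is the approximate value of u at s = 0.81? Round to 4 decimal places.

Euler: u_{n+1} = u_n + h·f(s_n, u_n).
s=0.000000, u=0.280000: f=-0.072912 → u ← 0.280000 + 0.27·(-0.072912) = 0.260314
s=0.270000, u=0.260314: f=0.206980 → u ← 0.260314 + 0.27·0.206980 = 0.316198
s=0.540000, u=0.316198: f=0.447017 → u ← 0.316198 + 0.27·0.447017 = 0.436893
u(0.81) ≈ 0.4369

0.4369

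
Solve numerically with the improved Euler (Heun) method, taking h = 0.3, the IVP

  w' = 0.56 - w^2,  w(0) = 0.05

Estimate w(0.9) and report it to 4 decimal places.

0.4664

Heun: k1 = f(t_n, w_n); k2 = f(t_n + h, w_n + h·k1); w_{n+1} = w_n + (h/2)·(k1 + k2).
t=0.000000, w=0.050000:
  k1 = f(0.000000, 0.050000) = 0.557500
  k2 = f(0.300000, 0.217250) = 0.512802
  w ← 0.050000 + (0.3/2)·(0.557500 + 0.512802) = 0.210545
t=0.300000, w=0.210545:
  k1 = f(0.300000, 0.210545) = 0.515671
  k2 = f(0.600000, 0.365247) = 0.426595
  w ← 0.210545 + (0.3/2)·(0.515671 + 0.426595) = 0.351885
t=0.600000, w=0.351885:
  k1 = f(0.600000, 0.351885) = 0.436177
  k2 = f(0.900000, 0.482738) = 0.326964
  w ← 0.351885 + (0.3/2)·(0.436177 + 0.326964) = 0.466356
w(0.9) ≈ 0.4664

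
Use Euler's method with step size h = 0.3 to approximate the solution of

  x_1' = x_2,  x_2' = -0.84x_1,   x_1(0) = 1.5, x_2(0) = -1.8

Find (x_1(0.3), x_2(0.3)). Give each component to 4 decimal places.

Euler on (x_1,x_2): x_1_{n+1} = x_1_n + h·x_1', x_2_{n+1} = x_2_n + h·x_2'.
0.000000: (1.500000, -1.800000); f=(-1.800000, -1.260000) → (0.960000, -2.178000)
(x_1(0.3), x_2(0.3)) ≈ (0.9600, -2.1780)

0.9600, -2.1780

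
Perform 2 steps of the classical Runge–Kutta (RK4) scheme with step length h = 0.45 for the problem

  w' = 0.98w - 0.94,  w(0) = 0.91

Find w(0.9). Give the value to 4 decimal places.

0.8404

RK4: k1 = f(x_n, w_n); k2 = f(x_n + h/2, w_n + (h/2)·k1); k3 = f(x_n + h/2, w_n + (h/2)·k2); k4 = f(x_n + h, w_n + h·k3); w_{n+1} = w_n + (h/6)·(k1 + 2k2 + 2k3 + k4).
x=0.000000, w=0.910000:
  k1 = f(0.000000, 0.910000) = -0.048200
  k2 = f(0.225000, 0.899155) = -0.058828
  k3 = f(0.225000, 0.896764) = -0.061172
  k4 = f(0.450000, 0.882473) = -0.075177
  w ← 0.910000 + (0.45/6)·(k1 + 2k2 + 2k3 + k4) = 0.882747
x=0.450000, w=0.882747:
  k1 = f(0.450000, 0.882747) = -0.074908
  k2 = f(0.675000, 0.865892) = -0.091425
  k3 = f(0.675000, 0.862176) = -0.095067
  k4 = f(0.900000, 0.839966) = -0.116833
  w ← 0.882747 + (0.45/6)·(k1 + 2k2 + 2k3 + k4) = 0.840392
w(0.9) ≈ 0.8404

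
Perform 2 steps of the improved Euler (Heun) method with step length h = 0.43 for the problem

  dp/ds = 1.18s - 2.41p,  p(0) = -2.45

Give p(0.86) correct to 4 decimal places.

Heun: k1 = f(s_n, p_n); k2 = f(s_n + h, p_n + h·k1); p_{n+1} = p_n + (h/2)·(k1 + k2).
s=0.000000, p=-2.450000:
  k1 = f(0.000000, -2.450000) = 5.904500
  k2 = f(0.430000, 0.088935) = 0.293067
  p ← -2.450000 + (0.43/2)·(5.904500 + 0.293067) = -1.117523
s=0.430000, p=-1.117523:
  k1 = f(0.430000, -1.117523) = 3.200631
  k2 = f(0.860000, 0.258748) = 0.391217
  p ← -1.117523 + (0.43/2)·(3.200631 + 0.391217) = -0.345276
p(0.86) ≈ -0.3453

-0.3453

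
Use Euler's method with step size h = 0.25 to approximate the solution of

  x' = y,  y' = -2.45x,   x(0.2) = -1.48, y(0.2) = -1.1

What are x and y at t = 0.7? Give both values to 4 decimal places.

-1.8034, 0.8814

Euler on (x,y): x_{n+1} = x_n + h·x', y_{n+1} = y_n + h·y'.
0.200000: (-1.480000, -1.100000); f=(-1.100000, 3.626000) → (-1.755000, -0.193500)
0.450000: (-1.755000, -0.193500); f=(-0.193500, 4.299750) → (-1.803375, 0.881438)
(x(0.7), y(0.7)) ≈ (-1.8034, 0.8814)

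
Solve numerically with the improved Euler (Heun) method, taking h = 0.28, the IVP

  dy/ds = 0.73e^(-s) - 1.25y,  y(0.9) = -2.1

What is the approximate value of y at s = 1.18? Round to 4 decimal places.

-1.4352

Heun: k1 = f(s_n, y_n); k2 = f(s_n + h, y_n + h·k1); y_{n+1} = y_n + (h/2)·(k1 + k2).
s=0.900000, y=-2.100000:
  k1 = f(0.900000, -2.100000) = 2.921796
  k2 = f(1.180000, -1.281897) = 1.826685
  y ← -2.100000 + (0.28/2)·(2.921796 + 1.826685) = -1.435213
y(1.18) ≈ -1.4352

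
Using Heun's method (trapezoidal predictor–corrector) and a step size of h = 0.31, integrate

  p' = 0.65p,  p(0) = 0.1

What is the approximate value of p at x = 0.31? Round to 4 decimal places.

0.1222

Heun: k1 = f(x_n, p_n); k2 = f(x_n + h, p_n + h·k1); p_{n+1} = p_n + (h/2)·(k1 + k2).
x=0.000000, p=0.100000:
  k1 = f(0.000000, 0.100000) = 0.065000
  k2 = f(0.310000, 0.120150) = 0.078098
  p ← 0.100000 + (0.31/2)·(0.065000 + 0.078098) = 0.122180
p(0.31) ≈ 0.1222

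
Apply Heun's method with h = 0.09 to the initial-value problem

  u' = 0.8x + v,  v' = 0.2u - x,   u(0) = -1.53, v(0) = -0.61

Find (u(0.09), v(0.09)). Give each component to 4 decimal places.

-1.5829, -0.6421

Heun on (u,v): k1 = f(x_n, state_n); k2 = f(x_n + h, state_n + h·k1); state_{n+1} = state_n + (h/2)·(k1 + k2).
0.000000: (-1.530000, -0.610000)
  k1 = (-0.610000, -0.306000)
  predictor → (-1.584900, -0.637540)
  k2 = (-0.565540, -0.406980)
  → (-1.582899, -0.642084)
(u(0.09), v(0.09)) ≈ (-1.5829, -0.6421)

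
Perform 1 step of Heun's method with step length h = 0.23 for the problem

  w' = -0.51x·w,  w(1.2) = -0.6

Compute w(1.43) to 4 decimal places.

Heun: k1 = f(x_n, w_n); k2 = f(x_n + h, w_n + h·k1); w_{n+1} = w_n + (h/2)·(k1 + k2).
x=1.200000, w=-0.600000:
  k1 = f(1.200000, -0.600000) = 0.367200
  k2 = f(1.430000, -0.515544) = 0.375986
  w ← -0.600000 + (0.23/2)·(0.367200 + 0.375986) = -0.514534
w(1.43) ≈ -0.5145

-0.5145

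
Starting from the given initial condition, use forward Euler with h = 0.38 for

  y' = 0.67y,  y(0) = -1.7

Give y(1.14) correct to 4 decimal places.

Euler: y_{n+1} = y_n + h·f(s_n, y_n).
s=0.000000, y=-1.700000: f=-1.139000 → y ← -1.700000 + 0.38·(-1.139000) = -2.132820
s=0.380000, y=-2.132820: f=-1.428989 → y ← -2.132820 + 0.38·(-1.428989) = -2.675836
s=0.760000, y=-2.675836: f=-1.792810 → y ← -2.675836 + 0.38·(-1.792810) = -3.357104
y(1.14) ≈ -3.3571

-3.3571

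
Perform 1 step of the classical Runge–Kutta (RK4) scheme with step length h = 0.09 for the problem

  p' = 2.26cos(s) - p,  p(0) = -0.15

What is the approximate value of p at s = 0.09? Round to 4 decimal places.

0.0572

RK4: k1 = f(s_n, p_n); k2 = f(s_n + h/2, p_n + (h/2)·k1); k3 = f(s_n + h/2, p_n + (h/2)·k2); k4 = f(s_n + h, p_n + h·k3); p_{n+1} = p_n + (h/6)·(k1 + 2k2 + 2k3 + k4).
s=0.000000, p=-0.150000:
  k1 = f(0.000000, -0.150000) = 2.410000
  k2 = f(0.045000, -0.041550) = 2.299262
  k3 = f(0.045000, -0.046533) = 2.304245
  k4 = f(0.090000, 0.057382) = 2.193471
  p ← -0.150000 + (0.09/6)·(k1 + 2k2 + 2k3 + k4) = 0.057157
p(0.09) ≈ 0.0572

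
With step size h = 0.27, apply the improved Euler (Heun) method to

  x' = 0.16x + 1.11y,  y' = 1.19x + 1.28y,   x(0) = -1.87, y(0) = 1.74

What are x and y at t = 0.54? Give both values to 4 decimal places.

-0.9023, 2.0880

Heun on (x,y): k1 = f(t_n, state_n); k2 = f(t_n + h, state_n + h·k1); state_{n+1} = state_n + (h/2)·(k1 + k2).
0.000000: (-1.870000, 1.740000)
  k1 = (1.632200, 0.001900)
  predictor → (-1.429306, 1.740513)
  k2 = (1.703280, 0.526983)
  → (-1.419710, 1.811399)
0.270000: (-1.419710, 1.811399)
  k1 = (1.783499, 0.629136)
  predictor → (-0.938165, 1.981266)
  k2 = (2.049099, 1.419604)
  → (-0.902309, 2.087979)
(x(0.54), y(0.54)) ≈ (-0.9023, 2.0880)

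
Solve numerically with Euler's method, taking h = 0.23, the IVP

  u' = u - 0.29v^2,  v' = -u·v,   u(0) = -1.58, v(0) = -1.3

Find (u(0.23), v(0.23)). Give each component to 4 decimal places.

-2.0561, -1.7724

Euler on (u,v): u_{n+1} = u_n + h·u', v_{n+1} = v_n + h·v'.
0.000000: (-1.580000, -1.300000); f=(-2.070100, -2.054000) → (-2.056123, -1.772420)
(u(0.23), v(0.23)) ≈ (-2.0561, -1.7724)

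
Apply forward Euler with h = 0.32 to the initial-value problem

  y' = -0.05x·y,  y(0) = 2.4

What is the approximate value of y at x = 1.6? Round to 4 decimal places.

2.2793

Euler: y_{n+1} = y_n + h·f(x_n, y_n).
x=0.000000, y=2.400000: f=0.000000 → y ← 2.400000 + 0.32·0.000000 = 2.400000
x=0.320000, y=2.400000: f=-0.038400 → y ← 2.400000 + 0.32·(-0.038400) = 2.387712
x=0.640000, y=2.387712: f=-0.076407 → y ← 2.387712 + 0.32·(-0.076407) = 2.363262
x=0.960000, y=2.363262: f=-0.113437 → y ← 2.363262 + 0.32·(-0.113437) = 2.326962
x=1.280000, y=2.326962: f=-0.148926 → y ← 2.326962 + 0.32·(-0.148926) = 2.279306
y(1.6) ≈ 2.2793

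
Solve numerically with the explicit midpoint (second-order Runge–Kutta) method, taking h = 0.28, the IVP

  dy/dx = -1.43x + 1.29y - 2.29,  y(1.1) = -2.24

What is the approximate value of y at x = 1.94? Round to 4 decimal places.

Midpoint: k1 = f(x_n, y_n); k2 = f(x_n + h/2, y_n + (h/2)·k1); y_{n+1} = y_n + h·k2.
x=1.100000, y=-2.240000:
  k1 = f(1.100000, -2.240000) = -6.752600
  k2 = f(1.240000, -3.185364) = -8.172320
  y ← -2.240000 + 0.28·(-8.172320) = -4.528249
x=1.380000, y=-4.528249:
  k1 = f(1.380000, -4.528249) = -10.104842
  k2 = f(1.520000, -5.942927) = -12.129976
  y ← -4.528249 + 0.28·(-12.129976) = -7.924643
x=1.660000, y=-7.924643:
  k1 = f(1.660000, -7.924643) = -14.886589
  k2 = f(1.800000, -10.008765) = -17.775307
  y ← -7.924643 + 0.28·(-17.775307) = -12.901729
y(1.94) ≈ -12.9017

-12.9017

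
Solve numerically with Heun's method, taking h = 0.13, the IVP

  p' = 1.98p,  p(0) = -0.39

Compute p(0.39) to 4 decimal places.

-0.8382

Heun: k1 = f(s_n, p_n); k2 = f(s_n + h, p_n + h·k1); p_{n+1} = p_n + (h/2)·(k1 + k2).
s=0.000000, p=-0.390000:
  k1 = f(0.000000, -0.390000) = -0.772200
  k2 = f(0.130000, -0.490386) = -0.970964
  p ← -0.390000 + (0.13/2)·(-0.772200 + (-0.970964)) = -0.503306
s=0.130000, p=-0.503306:
  k1 = f(0.130000, -0.503306) = -0.996545
  k2 = f(0.260000, -0.632857) = -1.253056
  p ← -0.503306 + (0.13/2)·(-0.996545 + (-1.253056)) = -0.649530
s=0.260000, p=-0.649530:
  k1 = f(0.260000, -0.649530) = -1.286069
  k2 = f(0.390000, -0.816719) = -1.617103
  p ← -0.649530 + (0.13/2)·(-1.286069 + (-1.617103)) = -0.838236
p(0.39) ≈ -0.8382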